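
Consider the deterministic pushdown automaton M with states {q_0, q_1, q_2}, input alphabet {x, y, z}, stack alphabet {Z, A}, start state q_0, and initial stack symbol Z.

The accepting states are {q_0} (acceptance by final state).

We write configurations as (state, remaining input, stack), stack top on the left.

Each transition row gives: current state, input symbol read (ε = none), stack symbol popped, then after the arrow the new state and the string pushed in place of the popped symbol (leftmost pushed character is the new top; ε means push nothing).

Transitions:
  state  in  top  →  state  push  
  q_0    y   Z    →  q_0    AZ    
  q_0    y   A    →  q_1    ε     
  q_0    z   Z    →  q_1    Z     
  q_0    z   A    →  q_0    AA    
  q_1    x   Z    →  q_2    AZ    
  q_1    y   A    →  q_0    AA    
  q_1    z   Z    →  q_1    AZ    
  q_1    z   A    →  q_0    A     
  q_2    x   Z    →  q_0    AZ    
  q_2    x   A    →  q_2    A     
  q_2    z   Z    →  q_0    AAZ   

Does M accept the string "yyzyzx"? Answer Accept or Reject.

Reject

(q_0, yyzyzx, Z)
  read y, top Z: go to q_0, push AZ → (q_0, yzyzx, AZ)
  read y, top A: go to q_1, push ε → (q_1, zyzx, Z)
  read z, top Z: go to q_1, push AZ → (q_1, yzx, AZ)
  read y, top A: go to q_0, push AA → (q_0, zx, AAZ)
  read z, top A: go to q_0, push AA → (q_0, x, AAAZ)
No transition applies at (q_0, x, AAAZ); input not fully consumed.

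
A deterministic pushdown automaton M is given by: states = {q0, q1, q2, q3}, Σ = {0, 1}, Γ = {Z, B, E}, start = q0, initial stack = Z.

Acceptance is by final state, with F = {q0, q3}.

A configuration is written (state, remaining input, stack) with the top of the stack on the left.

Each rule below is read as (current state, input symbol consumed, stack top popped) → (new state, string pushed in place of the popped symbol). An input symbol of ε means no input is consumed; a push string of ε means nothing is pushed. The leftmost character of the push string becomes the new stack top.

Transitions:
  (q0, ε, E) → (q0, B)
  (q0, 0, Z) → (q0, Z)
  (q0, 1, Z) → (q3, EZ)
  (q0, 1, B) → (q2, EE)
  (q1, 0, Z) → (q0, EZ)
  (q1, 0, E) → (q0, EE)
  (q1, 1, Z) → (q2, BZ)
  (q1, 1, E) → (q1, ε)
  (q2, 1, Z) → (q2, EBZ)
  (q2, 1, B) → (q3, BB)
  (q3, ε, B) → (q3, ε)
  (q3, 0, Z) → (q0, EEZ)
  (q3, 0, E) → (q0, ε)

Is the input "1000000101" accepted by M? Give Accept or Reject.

(q0, 1000000101, Z) ⊢ (q3, 000000101, EZ) ⊢ (q0, 00000101, Z) ⊢ (q0, 0000101, Z) ⊢ (q0, 000101, Z) ⊢ (q0, 00101, Z) ⊢ (q0, 0101, Z) ⊢ (q0, 101, Z) ⊢ (q3, 01, EZ) ⊢ (q0, 1, Z) ⊢ (q3, ε, EZ)
All input consumed; state q3 ∈ F.

Accept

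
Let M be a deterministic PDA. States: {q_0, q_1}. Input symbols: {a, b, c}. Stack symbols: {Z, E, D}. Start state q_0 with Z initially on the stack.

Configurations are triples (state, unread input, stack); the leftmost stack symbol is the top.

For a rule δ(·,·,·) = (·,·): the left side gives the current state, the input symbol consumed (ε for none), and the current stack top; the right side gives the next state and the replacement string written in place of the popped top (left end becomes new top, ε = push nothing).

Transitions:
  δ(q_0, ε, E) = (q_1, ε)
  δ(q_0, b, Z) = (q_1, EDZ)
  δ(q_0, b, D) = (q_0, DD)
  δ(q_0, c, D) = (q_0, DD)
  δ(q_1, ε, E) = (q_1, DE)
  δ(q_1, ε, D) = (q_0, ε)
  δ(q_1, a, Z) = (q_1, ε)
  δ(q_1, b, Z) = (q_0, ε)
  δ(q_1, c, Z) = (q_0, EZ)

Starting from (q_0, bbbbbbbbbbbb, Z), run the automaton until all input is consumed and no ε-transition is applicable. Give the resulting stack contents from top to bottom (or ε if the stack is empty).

(q_0, bbbbbbbbbbbb, Z)
  read b, top Z: go to q_1, push EDZ → (q_1, bbbbbbbbbbb, EDZ)
  ε-move, top E: go to q_1, push DE → (q_1, bbbbbbbbbbb, DEDZ)
  ε-move, top D: go to q_0, push ε → (q_0, bbbbbbbbbbb, EDZ)
  ε-move, top E: go to q_1, push ε → (q_1, bbbbbbbbbbb, DZ)
  ε-move, top D: go to q_0, push ε → (q_0, bbbbbbbbbbb, Z)
  read b, top Z: go to q_1, push EDZ → (q_1, bbbbbbbbbb, EDZ)
  ε-move, top E: go to q_1, push DE → (q_1, bbbbbbbbbb, DEDZ)
  ε-move, top D: go to q_0, push ε → (q_0, bbbbbbbbbb, EDZ)
  ε-move, top E: go to q_1, push ε → (q_1, bbbbbbbbbb, DZ)
  ε-move, top D: go to q_0, push ε → (q_0, bbbbbbbbbb, Z)
  read b, top Z: go to q_1, push EDZ → (q_1, bbbbbbbbb, EDZ)
  ε-move, top E: go to q_1, push DE → (q_1, bbbbbbbbb, DEDZ)
  ε-move, top D: go to q_0, push ε → (q_0, bbbbbbbbb, EDZ)
  ε-move, top E: go to q_1, push ε → (q_1, bbbbbbbbb, DZ)
  ε-move, top D: go to q_0, push ε → (q_0, bbbbbbbbb, Z)
  read b, top Z: go to q_1, push EDZ → (q_1, bbbbbbbb, EDZ)
  ε-move, top E: go to q_1, push DE → (q_1, bbbbbbbb, DEDZ)
  ε-move, top D: go to q_0, push ε → (q_0, bbbbbbbb, EDZ)
  ε-move, top E: go to q_1, push ε → (q_1, bbbbbbbb, DZ)
  ε-move, top D: go to q_0, push ε → (q_0, bbbbbbbb, Z)
  read b, top Z: go to q_1, push EDZ → (q_1, bbbbbbb, EDZ)
  ε-move, top E: go to q_1, push DE → (q_1, bbbbbbb, DEDZ)
  ε-move, top D: go to q_0, push ε → (q_0, bbbbbbb, EDZ)
  ε-move, top E: go to q_1, push ε → (q_1, bbbbbbb, DZ)
  ε-move, top D: go to q_0, push ε → (q_0, bbbbbbb, Z)
  read b, top Z: go to q_1, push EDZ → (q_1, bbbbbb, EDZ)
  ε-move, top E: go to q_1, push DE → (q_1, bbbbbb, DEDZ)
  ε-move, top D: go to q_0, push ε → (q_0, bbbbbb, EDZ)
  ε-move, top E: go to q_1, push ε → (q_1, bbbbbb, DZ)
  ε-move, top D: go to q_0, push ε → (q_0, bbbbbb, Z)
  read b, top Z: go to q_1, push EDZ → (q_1, bbbbb, EDZ)
  ε-move, top E: go to q_1, push DE → (q_1, bbbbb, DEDZ)
  ε-move, top D: go to q_0, push ε → (q_0, bbbbb, EDZ)
  ε-move, top E: go to q_1, push ε → (q_1, bbbbb, DZ)
  ε-move, top D: go to q_0, push ε → (q_0, bbbbb, Z)
  read b, top Z: go to q_1, push EDZ → (q_1, bbbb, EDZ)
  ε-move, top E: go to q_1, push DE → (q_1, bbbb, DEDZ)
  ε-move, top D: go to q_0, push ε → (q_0, bbbb, EDZ)
  ε-move, top E: go to q_1, push ε → (q_1, bbbb, DZ)
  ε-move, top D: go to q_0, push ε → (q_0, bbbb, Z)
  read b, top Z: go to q_1, push EDZ → (q_1, bbb, EDZ)
  ε-move, top E: go to q_1, push DE → (q_1, bbb, DEDZ)
  ε-move, top D: go to q_0, push ε → (q_0, bbb, EDZ)
  ε-move, top E: go to q_1, push ε → (q_1, bbb, DZ)
  ε-move, top D: go to q_0, push ε → (q_0, bbb, Z)
  read b, top Z: go to q_1, push EDZ → (q_1, bb, EDZ)
  ε-move, top E: go to q_1, push DE → (q_1, bb, DEDZ)
  ε-move, top D: go to q_0, push ε → (q_0, bb, EDZ)
  ε-move, top E: go to q_1, push ε → (q_1, bb, DZ)
  ε-move, top D: go to q_0, push ε → (q_0, bb, Z)
  read b, top Z: go to q_1, push EDZ → (q_1, b, EDZ)
  ε-move, top E: go to q_1, push DE → (q_1, b, DEDZ)
  ε-move, top D: go to q_0, push ε → (q_0, b, EDZ)
  ε-move, top E: go to q_1, push ε → (q_1, b, DZ)
  ε-move, top D: go to q_0, push ε → (q_0, b, Z)
  read b, top Z: go to q_1, push EDZ → (q_1, ε, EDZ)
  ε-move, top E: go to q_1, push DE → (q_1, ε, DEDZ)
  ε-move, top D: go to q_0, push ε → (q_0, ε, EDZ)
  ε-move, top E: go to q_1, push ε → (q_1, ε, DZ)
  ε-move, top D: go to q_0, push ε → (q_0, ε, Z)
All input consumed in state q_0 with stack Z.

Z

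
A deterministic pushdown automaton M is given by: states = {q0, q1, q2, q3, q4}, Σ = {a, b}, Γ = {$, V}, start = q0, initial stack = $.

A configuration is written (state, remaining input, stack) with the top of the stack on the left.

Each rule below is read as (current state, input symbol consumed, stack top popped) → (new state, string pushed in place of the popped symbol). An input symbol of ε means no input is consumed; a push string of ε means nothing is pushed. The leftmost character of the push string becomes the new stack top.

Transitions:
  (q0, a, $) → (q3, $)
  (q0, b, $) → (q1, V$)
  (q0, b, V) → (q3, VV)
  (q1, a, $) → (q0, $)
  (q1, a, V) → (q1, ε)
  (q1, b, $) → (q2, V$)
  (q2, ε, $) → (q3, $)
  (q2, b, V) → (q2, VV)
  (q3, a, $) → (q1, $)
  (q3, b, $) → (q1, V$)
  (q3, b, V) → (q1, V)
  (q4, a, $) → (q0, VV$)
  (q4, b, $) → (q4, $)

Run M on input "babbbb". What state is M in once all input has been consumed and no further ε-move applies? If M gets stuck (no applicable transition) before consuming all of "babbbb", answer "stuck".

q2

(q0, babbbb, $)
  read b, top $: go to q1, push V$ → (q1, abbbb, V$)
  read a, top V: go to q1, push ε → (q1, bbbb, $)
  read b, top $: go to q2, push V$ → (q2, bbb, V$)
  read b, top V: go to q2, push VV → (q2, bb, VV$)
  read b, top V: go to q2, push VV → (q2, b, VVV$)
  read b, top V: go to q2, push VV → (q2, ε, VVVV$)
All input consumed; M is in state q2.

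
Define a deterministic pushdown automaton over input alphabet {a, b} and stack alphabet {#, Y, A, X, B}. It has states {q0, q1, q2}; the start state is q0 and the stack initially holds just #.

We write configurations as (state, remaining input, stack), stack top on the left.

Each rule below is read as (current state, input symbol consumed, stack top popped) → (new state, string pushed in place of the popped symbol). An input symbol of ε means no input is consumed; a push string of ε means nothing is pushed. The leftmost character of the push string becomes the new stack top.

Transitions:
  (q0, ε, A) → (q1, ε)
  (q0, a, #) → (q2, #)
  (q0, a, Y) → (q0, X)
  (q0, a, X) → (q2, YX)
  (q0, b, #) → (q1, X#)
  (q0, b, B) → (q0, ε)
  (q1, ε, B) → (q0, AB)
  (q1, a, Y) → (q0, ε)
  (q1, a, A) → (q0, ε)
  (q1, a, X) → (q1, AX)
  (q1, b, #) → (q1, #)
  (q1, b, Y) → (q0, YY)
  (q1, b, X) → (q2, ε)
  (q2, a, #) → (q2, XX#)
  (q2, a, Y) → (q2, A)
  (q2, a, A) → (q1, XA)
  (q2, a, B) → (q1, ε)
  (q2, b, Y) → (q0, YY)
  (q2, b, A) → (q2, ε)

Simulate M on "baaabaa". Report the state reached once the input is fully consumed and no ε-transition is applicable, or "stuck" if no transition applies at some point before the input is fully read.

(q0, baaabaa, #)
  read b, top #: go to q1, push X# → (q1, aaabaa, X#)
  read a, top X: go to q1, push AX → (q1, aabaa, AX#)
  read a, top A: go to q0, push ε → (q0, abaa, X#)
  read a, top X: go to q2, push YX → (q2, baa, YX#)
  read b, top Y: go to q0, push YY → (q0, aa, YYX#)
  read a, top Y: go to q0, push X → (q0, a, XYX#)
  read a, top X: go to q2, push YX → (q2, ε, YXYX#)
All input consumed; M is in state q2.

q2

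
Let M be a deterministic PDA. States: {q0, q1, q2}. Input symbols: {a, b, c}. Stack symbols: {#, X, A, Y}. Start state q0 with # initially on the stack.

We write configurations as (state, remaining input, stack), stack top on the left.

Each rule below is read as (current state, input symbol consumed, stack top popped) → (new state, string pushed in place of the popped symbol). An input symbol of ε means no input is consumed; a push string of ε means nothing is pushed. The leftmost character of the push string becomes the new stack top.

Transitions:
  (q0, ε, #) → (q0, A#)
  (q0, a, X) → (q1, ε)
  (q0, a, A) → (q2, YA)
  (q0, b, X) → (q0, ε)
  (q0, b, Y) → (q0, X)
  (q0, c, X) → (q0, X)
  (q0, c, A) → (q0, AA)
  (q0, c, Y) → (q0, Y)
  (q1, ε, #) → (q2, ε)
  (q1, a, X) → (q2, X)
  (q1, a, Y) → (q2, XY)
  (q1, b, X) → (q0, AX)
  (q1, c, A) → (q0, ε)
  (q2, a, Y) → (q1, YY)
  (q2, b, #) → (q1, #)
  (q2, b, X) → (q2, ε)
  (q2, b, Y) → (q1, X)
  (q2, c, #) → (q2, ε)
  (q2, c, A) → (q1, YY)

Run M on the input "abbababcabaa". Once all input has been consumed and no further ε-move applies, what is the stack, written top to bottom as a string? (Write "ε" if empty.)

XYYYXA#

(q0, abbababcabaa, #) ⊢ (q0, abbababcabaa, A#) ⊢ (q2, bbababcabaa, YA#) ⊢ (q1, bababcabaa, XA#) ⊢ (q0, ababcabaa, AXA#) ⊢ (q2, babcabaa, YAXA#) ⊢ (q1, abcabaa, XAXA#) ⊢ (q2, bcabaa, XAXA#) ⊢ (q2, cabaa, AXA#) ⊢ (q1, abaa, YYXA#) ⊢ (q2, baa, XYYXA#) ⊢ (q2, aa, YYXA#) ⊢ (q1, a, YYYXA#) ⊢ (q2, ε, XYYYXA#)
All input consumed in state q2 with stack XYYYXA#.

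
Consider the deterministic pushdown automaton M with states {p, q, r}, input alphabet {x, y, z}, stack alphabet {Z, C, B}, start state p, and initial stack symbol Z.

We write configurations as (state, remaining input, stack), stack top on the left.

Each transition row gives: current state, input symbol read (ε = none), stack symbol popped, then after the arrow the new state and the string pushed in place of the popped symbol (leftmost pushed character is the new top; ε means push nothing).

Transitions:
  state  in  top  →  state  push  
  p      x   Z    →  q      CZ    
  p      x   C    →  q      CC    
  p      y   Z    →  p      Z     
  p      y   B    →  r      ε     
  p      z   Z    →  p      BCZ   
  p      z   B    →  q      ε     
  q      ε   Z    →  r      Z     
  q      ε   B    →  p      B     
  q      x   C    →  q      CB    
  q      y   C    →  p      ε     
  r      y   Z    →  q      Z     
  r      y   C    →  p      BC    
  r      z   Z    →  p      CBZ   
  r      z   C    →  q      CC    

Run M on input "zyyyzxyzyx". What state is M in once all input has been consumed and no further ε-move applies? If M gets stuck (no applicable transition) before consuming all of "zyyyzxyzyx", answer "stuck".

q

(p, zyyyzxyzyx, Z)
  read z, top Z: go to p, push BCZ → (p, yyyzxyzyx, BCZ)
  read y, top B: go to r, push ε → (r, yyzxyzyx, CZ)
  read y, top C: go to p, push BC → (p, yzxyzyx, BCZ)
  read y, top B: go to r, push ε → (r, zxyzyx, CZ)
  read z, top C: go to q, push CC → (q, xyzyx, CCZ)
  read x, top C: go to q, push CB → (q, yzyx, CBCZ)
  read y, top C: go to p, push ε → (p, zyx, BCZ)
  read z, top B: go to q, push ε → (q, yx, CZ)
  read y, top C: go to p, push ε → (p, x, Z)
  read x, top Z: go to q, push CZ → (q, ε, CZ)
All input consumed; M is in state q.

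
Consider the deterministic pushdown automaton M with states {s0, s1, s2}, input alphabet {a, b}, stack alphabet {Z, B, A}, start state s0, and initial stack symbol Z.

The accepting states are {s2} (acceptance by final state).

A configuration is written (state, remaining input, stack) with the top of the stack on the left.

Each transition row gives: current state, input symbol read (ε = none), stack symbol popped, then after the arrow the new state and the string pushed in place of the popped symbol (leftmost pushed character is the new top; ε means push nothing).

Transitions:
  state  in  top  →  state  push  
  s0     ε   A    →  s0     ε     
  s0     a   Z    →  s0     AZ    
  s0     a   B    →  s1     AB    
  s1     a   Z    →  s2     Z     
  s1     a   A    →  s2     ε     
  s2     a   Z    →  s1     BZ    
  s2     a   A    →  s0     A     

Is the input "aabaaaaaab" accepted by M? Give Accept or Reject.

(s0, aabaaaaaab, Z) ⊢ (s0, abaaaaaab, AZ) ⊢ (s0, abaaaaaab, Z) ⊢ (s0, baaaaaab, AZ) ⊢ (s0, baaaaaab, Z)
No transition applies at (s0, baaaaaab, Z); input not fully consumed.

Reject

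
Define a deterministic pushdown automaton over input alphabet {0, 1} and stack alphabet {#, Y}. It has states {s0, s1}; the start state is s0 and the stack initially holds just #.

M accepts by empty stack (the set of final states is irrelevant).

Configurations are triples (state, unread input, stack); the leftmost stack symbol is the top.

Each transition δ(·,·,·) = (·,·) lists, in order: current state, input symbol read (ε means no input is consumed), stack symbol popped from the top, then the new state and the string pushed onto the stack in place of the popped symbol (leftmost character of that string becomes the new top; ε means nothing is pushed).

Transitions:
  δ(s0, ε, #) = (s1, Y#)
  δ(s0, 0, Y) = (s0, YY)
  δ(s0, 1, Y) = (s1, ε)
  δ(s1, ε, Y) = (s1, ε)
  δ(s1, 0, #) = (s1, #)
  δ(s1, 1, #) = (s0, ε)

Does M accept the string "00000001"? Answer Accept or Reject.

Accept

(s0, 00000001, #) ⊢ (s1, 00000001, Y#) ⊢ (s1, 00000001, #) ⊢ (s1, 0000001, #) ⊢ (s1, 000001, #) ⊢ (s1, 00001, #) ⊢ (s1, 0001, #) ⊢ (s1, 001, #) ⊢ (s1, 01, #) ⊢ (s1, 1, #) ⊢ (s0, ε, ε)
All input consumed and the stack is empty.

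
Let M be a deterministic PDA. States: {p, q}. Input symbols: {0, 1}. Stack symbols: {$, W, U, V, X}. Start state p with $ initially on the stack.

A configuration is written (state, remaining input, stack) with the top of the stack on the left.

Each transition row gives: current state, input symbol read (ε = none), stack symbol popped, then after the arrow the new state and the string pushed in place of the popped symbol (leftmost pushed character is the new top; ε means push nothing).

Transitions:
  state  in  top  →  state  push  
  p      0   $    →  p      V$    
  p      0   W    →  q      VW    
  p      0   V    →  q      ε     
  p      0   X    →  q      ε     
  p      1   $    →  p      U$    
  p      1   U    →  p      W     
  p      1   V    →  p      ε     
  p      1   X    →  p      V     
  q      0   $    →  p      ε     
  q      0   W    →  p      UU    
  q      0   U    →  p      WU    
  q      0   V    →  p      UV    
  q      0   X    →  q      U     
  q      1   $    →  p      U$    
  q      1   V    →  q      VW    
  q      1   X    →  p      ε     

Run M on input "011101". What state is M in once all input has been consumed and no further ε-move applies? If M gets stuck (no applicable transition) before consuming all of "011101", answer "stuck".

q

(p, 011101, $)
  read 0, top $: go to p, push V$ → (p, 11101, V$)
  read 1, top V: go to p, push ε → (p, 1101, $)
  read 1, top $: go to p, push U$ → (p, 101, U$)
  read 1, top U: go to p, push W → (p, 01, W$)
  read 0, top W: go to q, push VW → (q, 1, VW$)
  read 1, top V: go to q, push VW → (q, ε, VWW$)
All input consumed; M is in state q.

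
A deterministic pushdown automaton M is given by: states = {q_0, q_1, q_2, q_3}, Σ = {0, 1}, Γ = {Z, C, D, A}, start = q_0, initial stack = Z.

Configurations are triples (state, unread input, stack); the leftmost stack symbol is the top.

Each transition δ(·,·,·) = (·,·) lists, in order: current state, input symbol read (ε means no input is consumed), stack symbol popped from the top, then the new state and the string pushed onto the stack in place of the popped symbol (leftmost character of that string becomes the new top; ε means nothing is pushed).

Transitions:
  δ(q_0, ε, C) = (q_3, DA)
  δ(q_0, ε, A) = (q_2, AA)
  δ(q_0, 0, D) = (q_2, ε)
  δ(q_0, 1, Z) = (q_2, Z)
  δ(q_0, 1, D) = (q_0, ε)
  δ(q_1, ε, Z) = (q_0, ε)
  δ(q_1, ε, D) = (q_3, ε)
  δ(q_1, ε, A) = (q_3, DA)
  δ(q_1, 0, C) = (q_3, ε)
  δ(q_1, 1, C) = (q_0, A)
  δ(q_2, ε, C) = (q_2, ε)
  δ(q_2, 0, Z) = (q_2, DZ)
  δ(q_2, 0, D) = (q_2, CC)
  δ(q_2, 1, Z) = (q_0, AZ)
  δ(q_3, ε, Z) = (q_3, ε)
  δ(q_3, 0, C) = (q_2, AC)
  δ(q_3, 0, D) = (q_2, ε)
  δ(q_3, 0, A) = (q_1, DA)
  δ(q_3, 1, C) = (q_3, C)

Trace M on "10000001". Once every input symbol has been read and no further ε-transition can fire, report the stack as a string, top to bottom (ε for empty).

AAZ

(q_0, 10000001, Z)
  read 1, top Z: go to q_2, push Z → (q_2, 0000001, Z)
  read 0, top Z: go to q_2, push DZ → (q_2, 000001, DZ)
  read 0, top D: go to q_2, push CC → (q_2, 00001, CCZ)
  ε-move, top C: go to q_2, push ε → (q_2, 00001, CZ)
  ε-move, top C: go to q_2, push ε → (q_2, 00001, Z)
  read 0, top Z: go to q_2, push DZ → (q_2, 0001, DZ)
  read 0, top D: go to q_2, push CC → (q_2, 001, CCZ)
  ε-move, top C: go to q_2, push ε → (q_2, 001, CZ)
  ε-move, top C: go to q_2, push ε → (q_2, 001, Z)
  read 0, top Z: go to q_2, push DZ → (q_2, 01, DZ)
  read 0, top D: go to q_2, push CC → (q_2, 1, CCZ)
  ε-move, top C: go to q_2, push ε → (q_2, 1, CZ)
  ε-move, top C: go to q_2, push ε → (q_2, 1, Z)
  read 1, top Z: go to q_0, push AZ → (q_0, ε, AZ)
  ε-move, top A: go to q_2, push AA → (q_2, ε, AAZ)
All input consumed in state q_2 with stack AAZ.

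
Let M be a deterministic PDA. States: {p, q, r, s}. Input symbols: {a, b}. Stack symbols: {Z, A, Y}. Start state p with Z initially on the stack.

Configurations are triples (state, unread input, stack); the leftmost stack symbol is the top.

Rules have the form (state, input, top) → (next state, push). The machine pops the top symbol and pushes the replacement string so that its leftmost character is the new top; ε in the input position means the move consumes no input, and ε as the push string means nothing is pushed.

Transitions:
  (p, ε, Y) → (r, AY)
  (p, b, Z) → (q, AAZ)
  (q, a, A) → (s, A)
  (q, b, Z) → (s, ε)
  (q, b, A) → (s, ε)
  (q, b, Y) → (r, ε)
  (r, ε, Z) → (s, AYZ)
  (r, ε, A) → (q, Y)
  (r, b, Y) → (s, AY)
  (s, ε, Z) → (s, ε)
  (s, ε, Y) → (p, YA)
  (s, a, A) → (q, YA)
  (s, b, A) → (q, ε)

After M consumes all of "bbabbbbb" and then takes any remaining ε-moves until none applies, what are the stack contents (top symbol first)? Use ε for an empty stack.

(p, bbabbbbb, Z)
  read b, top Z: go to q, push AAZ → (q, babbbbb, AAZ)
  read b, top A: go to s, push ε → (s, abbbbb, AZ)
  read a, top A: go to q, push YA → (q, bbbbb, YAZ)
  read b, top Y: go to r, push ε → (r, bbbb, AZ)
  ε-move, top A: go to q, push Y → (q, bbbb, YZ)
  read b, top Y: go to r, push ε → (r, bbb, Z)
  ε-move, top Z: go to s, push AYZ → (s, bbb, AYZ)
  read b, top A: go to q, push ε → (q, bb, YZ)
  read b, top Y: go to r, push ε → (r, b, Z)
  ε-move, top Z: go to s, push AYZ → (s, b, AYZ)
  read b, top A: go to q, push ε → (q, ε, YZ)
All input consumed in state q with stack YZ.

YZ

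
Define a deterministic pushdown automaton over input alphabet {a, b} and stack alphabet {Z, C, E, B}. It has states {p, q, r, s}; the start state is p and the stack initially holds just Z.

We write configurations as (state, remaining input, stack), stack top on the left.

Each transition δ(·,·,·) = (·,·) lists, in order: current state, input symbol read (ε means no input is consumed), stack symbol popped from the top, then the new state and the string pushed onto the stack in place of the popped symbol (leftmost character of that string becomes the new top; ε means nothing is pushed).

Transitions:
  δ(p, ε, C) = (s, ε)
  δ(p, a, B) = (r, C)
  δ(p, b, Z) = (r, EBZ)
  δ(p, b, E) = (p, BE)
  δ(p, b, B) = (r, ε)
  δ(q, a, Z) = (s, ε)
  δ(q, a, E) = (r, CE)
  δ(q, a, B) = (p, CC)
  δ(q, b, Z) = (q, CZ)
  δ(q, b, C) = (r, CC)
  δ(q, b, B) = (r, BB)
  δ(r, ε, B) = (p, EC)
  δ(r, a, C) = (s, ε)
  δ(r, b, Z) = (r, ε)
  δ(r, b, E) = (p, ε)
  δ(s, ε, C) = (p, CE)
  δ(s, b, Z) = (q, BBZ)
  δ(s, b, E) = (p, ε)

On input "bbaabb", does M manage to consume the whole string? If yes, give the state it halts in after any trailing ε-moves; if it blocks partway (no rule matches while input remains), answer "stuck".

(p, bbaabb, Z)
  read b, top Z: go to r, push EBZ → (r, baabb, EBZ)
  read b, top E: go to p, push ε → (p, aabb, BZ)
  read a, top B: go to r, push C → (r, abb, CZ)
  read a, top C: go to s, push ε → (s, bb, Z)
  read b, top Z: go to q, push BBZ → (q, b, BBZ)
  read b, top B: go to r, push BB → (r, ε, BBBZ)
  ε-move, top B: go to p, push EC → (p, ε, ECBBZ)
All input consumed; M is in state p.

p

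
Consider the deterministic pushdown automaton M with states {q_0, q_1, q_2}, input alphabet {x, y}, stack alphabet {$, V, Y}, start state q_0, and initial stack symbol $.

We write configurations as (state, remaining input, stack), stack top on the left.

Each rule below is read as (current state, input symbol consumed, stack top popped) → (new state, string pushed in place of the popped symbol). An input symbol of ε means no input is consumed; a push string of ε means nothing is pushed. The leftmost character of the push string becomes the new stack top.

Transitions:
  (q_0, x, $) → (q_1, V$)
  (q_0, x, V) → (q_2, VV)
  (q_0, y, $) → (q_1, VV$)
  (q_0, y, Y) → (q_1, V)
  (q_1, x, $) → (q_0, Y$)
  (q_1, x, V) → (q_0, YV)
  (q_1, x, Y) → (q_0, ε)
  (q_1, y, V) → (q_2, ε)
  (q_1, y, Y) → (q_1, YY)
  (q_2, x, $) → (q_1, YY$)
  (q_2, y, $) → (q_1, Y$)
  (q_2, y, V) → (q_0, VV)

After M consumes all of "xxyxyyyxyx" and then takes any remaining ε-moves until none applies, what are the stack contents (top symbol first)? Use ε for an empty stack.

(q_0, xxyxyyyxyx, $) ⊢ (q_1, xyxyyyxyx, V$) ⊢ (q_0, yxyyyxyx, YV$) ⊢ (q_1, xyyyxyx, VV$) ⊢ (q_0, yyyxyx, YVV$) ⊢ (q_1, yyxyx, VVV$) ⊢ (q_2, yxyx, VV$) ⊢ (q_0, xyx, VVV$) ⊢ (q_2, yx, VVVV$) ⊢ (q_0, x, VVVVV$) ⊢ (q_2, ε, VVVVVV$)
All input consumed in state q_2 with stack VVVVVV$.

VVVVVV$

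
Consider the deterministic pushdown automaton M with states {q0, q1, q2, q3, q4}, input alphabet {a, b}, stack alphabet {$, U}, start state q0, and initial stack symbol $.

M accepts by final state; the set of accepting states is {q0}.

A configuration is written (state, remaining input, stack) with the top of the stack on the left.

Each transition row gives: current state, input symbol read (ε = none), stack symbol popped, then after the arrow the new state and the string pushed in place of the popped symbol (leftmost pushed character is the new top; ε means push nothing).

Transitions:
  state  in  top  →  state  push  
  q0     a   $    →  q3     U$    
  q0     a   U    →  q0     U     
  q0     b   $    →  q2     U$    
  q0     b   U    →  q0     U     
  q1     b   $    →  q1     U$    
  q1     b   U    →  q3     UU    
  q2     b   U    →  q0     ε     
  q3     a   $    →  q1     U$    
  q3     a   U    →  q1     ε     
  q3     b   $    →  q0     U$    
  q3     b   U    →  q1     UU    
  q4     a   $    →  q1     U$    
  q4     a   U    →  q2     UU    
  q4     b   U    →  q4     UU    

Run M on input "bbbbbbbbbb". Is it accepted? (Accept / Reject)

Accept

(q0, bbbbbbbbbb, $)
  read b, top $: go to q2, push U$ → (q2, bbbbbbbbb, U$)
  read b, top U: go to q0, push ε → (q0, bbbbbbbb, $)
  read b, top $: go to q2, push U$ → (q2, bbbbbbb, U$)
  read b, top U: go to q0, push ε → (q0, bbbbbb, $)
  read b, top $: go to q2, push U$ → (q2, bbbbb, U$)
  read b, top U: go to q0, push ε → (q0, bbbb, $)
  read b, top $: go to q2, push U$ → (q2, bbb, U$)
  read b, top U: go to q0, push ε → (q0, bb, $)
  read b, top $: go to q2, push U$ → (q2, b, U$)
  read b, top U: go to q0, push ε → (q0, ε, $)
All input consumed; state q0 ∈ F.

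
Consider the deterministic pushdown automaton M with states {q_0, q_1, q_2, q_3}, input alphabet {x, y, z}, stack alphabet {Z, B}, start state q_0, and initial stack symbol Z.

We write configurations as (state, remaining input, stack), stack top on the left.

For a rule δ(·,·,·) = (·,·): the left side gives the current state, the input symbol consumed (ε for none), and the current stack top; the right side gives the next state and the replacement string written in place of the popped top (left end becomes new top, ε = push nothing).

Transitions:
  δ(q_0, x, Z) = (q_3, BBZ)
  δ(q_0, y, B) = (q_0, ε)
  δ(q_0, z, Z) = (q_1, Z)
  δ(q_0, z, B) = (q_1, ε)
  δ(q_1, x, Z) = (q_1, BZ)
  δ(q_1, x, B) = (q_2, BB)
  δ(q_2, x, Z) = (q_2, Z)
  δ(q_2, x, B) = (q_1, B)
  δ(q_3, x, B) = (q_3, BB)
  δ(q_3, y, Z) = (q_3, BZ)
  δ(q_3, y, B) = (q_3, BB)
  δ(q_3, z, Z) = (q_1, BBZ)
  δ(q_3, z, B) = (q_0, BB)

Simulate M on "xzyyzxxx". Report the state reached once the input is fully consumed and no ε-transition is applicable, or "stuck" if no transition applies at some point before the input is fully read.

(q_0, xzyyzxxx, Z) ⊢ (q_3, zyyzxxx, BBZ) ⊢ (q_0, yyzxxx, BBBZ) ⊢ (q_0, yzxxx, BBZ) ⊢ (q_0, zxxx, BZ) ⊢ (q_1, xxx, Z) ⊢ (q_1, xx, BZ) ⊢ (q_2, x, BBZ) ⊢ (q_1, ε, BBZ)
All input consumed; M is in state q_1.

q_1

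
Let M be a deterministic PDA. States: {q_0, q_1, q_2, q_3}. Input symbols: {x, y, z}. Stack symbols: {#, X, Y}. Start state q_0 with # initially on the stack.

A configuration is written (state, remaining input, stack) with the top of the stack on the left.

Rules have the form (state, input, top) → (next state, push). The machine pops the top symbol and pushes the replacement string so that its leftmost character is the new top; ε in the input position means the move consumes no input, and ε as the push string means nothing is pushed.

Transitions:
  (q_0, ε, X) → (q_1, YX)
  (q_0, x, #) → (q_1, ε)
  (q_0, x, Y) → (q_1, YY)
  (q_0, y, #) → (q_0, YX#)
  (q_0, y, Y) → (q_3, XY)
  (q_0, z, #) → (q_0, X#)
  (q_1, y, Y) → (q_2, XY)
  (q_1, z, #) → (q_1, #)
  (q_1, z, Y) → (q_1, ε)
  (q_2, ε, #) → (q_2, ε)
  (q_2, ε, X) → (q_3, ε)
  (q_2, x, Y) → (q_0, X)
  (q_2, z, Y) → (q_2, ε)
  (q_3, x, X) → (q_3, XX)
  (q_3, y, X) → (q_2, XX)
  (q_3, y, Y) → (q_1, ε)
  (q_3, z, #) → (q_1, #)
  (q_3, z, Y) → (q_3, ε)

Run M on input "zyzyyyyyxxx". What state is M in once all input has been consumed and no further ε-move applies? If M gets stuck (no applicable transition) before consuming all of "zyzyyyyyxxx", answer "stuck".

q_3

(q_0, zyzyyyyyxxx, #) ⊢ (q_0, yzyyyyyxxx, X#) ⊢ (q_1, yzyyyyyxxx, YX#) ⊢ (q_2, zyyyyyxxx, XYX#) ⊢ (q_3, zyyyyyxxx, YX#) ⊢ (q_3, yyyyyxxx, X#) ⊢ (q_2, yyyyxxx, XX#) ⊢ (q_3, yyyyxxx, X#) ⊢ (q_2, yyyxxx, XX#) ⊢ (q_3, yyyxxx, X#) ⊢ (q_2, yyxxx, XX#) ⊢ (q_3, yyxxx, X#) ⊢ (q_2, yxxx, XX#) ⊢ (q_3, yxxx, X#) ⊢ (q_2, xxx, XX#) ⊢ (q_3, xxx, X#) ⊢ (q_3, xx, XX#) ⊢ (q_3, x, XXX#) ⊢ (q_3, ε, XXXX#)
All input consumed; M is in state q_3.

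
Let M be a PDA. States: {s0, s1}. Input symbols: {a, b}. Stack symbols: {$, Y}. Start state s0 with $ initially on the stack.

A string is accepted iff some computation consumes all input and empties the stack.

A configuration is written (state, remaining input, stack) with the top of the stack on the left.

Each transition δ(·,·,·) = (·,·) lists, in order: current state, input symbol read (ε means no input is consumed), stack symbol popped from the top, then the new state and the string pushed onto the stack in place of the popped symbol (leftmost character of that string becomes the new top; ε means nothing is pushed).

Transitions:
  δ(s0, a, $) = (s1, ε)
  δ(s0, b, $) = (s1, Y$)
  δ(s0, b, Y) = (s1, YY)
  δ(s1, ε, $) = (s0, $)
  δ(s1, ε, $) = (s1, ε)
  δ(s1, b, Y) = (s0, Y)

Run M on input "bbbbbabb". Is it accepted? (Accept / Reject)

Reject

No computation consumes all input and empties the stack.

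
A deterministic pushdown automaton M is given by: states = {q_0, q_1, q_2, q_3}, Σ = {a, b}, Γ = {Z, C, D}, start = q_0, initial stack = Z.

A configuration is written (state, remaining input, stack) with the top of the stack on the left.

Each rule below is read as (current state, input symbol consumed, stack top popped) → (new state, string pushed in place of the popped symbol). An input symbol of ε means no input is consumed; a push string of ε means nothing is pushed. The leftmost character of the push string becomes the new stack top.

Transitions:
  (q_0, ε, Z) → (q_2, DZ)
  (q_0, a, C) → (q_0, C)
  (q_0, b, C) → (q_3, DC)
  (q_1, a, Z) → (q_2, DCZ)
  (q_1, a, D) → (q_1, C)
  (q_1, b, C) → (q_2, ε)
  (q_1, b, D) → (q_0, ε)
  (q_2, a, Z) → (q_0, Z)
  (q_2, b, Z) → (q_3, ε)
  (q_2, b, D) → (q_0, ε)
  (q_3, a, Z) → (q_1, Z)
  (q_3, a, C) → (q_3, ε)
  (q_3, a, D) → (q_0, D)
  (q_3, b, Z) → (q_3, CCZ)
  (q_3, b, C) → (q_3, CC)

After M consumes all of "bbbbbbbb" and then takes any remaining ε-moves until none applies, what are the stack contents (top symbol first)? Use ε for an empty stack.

(q_0, bbbbbbbb, Z)
  ε-move, top Z: go to q_2, push DZ → (q_2, bbbbbbbb, DZ)
  read b, top D: go to q_0, push ε → (q_0, bbbbbbb, Z)
  ε-move, top Z: go to q_2, push DZ → (q_2, bbbbbbb, DZ)
  read b, top D: go to q_0, push ε → (q_0, bbbbbb, Z)
  ε-move, top Z: go to q_2, push DZ → (q_2, bbbbbb, DZ)
  read b, top D: go to q_0, push ε → (q_0, bbbbb, Z)
  ε-move, top Z: go to q_2, push DZ → (q_2, bbbbb, DZ)
  read b, top D: go to q_0, push ε → (q_0, bbbb, Z)
  ε-move, top Z: go to q_2, push DZ → (q_2, bbbb, DZ)
  read b, top D: go to q_0, push ε → (q_0, bbb, Z)
  ε-move, top Z: go to q_2, push DZ → (q_2, bbb, DZ)
  read b, top D: go to q_0, push ε → (q_0, bb, Z)
  ε-move, top Z: go to q_2, push DZ → (q_2, bb, DZ)
  read b, top D: go to q_0, push ε → (q_0, b, Z)
  ε-move, top Z: go to q_2, push DZ → (q_2, b, DZ)
  read b, top D: go to q_0, push ε → (q_0, ε, Z)
  ε-move, top Z: go to q_2, push DZ → (q_2, ε, DZ)
All input consumed in state q_2 with stack DZ.

DZ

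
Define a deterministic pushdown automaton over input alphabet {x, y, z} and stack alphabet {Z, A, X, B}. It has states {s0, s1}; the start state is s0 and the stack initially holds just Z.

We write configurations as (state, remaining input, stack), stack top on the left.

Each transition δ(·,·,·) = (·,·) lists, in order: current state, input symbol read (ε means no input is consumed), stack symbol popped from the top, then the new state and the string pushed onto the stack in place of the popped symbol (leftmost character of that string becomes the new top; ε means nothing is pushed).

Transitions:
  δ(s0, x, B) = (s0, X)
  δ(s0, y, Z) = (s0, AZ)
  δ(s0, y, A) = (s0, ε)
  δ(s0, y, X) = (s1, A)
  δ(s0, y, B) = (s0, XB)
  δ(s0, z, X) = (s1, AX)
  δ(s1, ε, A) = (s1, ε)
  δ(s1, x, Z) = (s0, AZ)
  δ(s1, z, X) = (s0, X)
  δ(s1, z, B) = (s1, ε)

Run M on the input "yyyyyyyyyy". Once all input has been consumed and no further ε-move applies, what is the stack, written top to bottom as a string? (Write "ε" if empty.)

(s0, yyyyyyyyyy, Z)
  read y, top Z: go to s0, push AZ → (s0, yyyyyyyyy, AZ)
  read y, top A: go to s0, push ε → (s0, yyyyyyyy, Z)
  read y, top Z: go to s0, push AZ → (s0, yyyyyyy, AZ)
  read y, top A: go to s0, push ε → (s0, yyyyyy, Z)
  read y, top Z: go to s0, push AZ → (s0, yyyyy, AZ)
  read y, top A: go to s0, push ε → (s0, yyyy, Z)
  read y, top Z: go to s0, push AZ → (s0, yyy, AZ)
  read y, top A: go to s0, push ε → (s0, yy, Z)
  read y, top Z: go to s0, push AZ → (s0, y, AZ)
  read y, top A: go to s0, push ε → (s0, ε, Z)
All input consumed in state s0 with stack Z.

Z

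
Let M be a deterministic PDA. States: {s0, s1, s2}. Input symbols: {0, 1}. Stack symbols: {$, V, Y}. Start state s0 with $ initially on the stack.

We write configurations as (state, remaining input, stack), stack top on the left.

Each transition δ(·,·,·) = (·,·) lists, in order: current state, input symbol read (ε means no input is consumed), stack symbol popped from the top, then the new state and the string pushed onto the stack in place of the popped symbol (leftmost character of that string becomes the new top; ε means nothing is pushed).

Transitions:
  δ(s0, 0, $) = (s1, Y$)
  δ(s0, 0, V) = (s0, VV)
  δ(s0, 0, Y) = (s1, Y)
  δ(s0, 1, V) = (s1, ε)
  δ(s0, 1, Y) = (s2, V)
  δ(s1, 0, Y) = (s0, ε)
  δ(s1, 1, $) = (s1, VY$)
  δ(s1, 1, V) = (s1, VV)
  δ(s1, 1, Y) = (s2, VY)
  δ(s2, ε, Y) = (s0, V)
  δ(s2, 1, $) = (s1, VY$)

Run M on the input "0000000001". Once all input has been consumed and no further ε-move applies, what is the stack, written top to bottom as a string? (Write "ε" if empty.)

(s0, 0000000001, $)
  read 0, top $: go to s1, push Y$ → (s1, 000000001, Y$)
  read 0, top Y: go to s0, push ε → (s0, 00000001, $)
  read 0, top $: go to s1, push Y$ → (s1, 0000001, Y$)
  read 0, top Y: go to s0, push ε → (s0, 000001, $)
  read 0, top $: go to s1, push Y$ → (s1, 00001, Y$)
  read 0, top Y: go to s0, push ε → (s0, 0001, $)
  read 0, top $: go to s1, push Y$ → (s1, 001, Y$)
  read 0, top Y: go to s0, push ε → (s0, 01, $)
  read 0, top $: go to s1, push Y$ → (s1, 1, Y$)
  read 1, top Y: go to s2, push VY → (s2, ε, VY$)
All input consumed in state s2 with stack VY$.

VY$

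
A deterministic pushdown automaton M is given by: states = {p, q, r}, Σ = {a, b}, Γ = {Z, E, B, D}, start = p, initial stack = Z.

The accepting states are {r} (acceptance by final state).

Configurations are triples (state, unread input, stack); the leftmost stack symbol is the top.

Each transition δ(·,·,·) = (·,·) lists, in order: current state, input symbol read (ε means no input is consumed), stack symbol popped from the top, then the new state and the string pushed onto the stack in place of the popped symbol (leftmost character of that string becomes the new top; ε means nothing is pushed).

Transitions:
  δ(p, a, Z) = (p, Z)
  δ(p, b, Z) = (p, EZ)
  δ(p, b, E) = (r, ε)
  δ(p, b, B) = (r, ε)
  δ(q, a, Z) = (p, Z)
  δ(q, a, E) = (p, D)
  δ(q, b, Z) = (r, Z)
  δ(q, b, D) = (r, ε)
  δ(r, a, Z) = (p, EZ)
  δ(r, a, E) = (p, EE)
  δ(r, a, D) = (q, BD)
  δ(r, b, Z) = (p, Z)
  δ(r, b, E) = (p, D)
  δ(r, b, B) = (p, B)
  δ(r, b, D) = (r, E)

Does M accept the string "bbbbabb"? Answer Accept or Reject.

(p, bbbbabb, Z) ⊢ (p, bbbabb, EZ) ⊢ (r, bbabb, Z) ⊢ (p, babb, Z) ⊢ (p, abb, EZ)
No transition applies at (p, abb, EZ); input not fully consumed.

Reject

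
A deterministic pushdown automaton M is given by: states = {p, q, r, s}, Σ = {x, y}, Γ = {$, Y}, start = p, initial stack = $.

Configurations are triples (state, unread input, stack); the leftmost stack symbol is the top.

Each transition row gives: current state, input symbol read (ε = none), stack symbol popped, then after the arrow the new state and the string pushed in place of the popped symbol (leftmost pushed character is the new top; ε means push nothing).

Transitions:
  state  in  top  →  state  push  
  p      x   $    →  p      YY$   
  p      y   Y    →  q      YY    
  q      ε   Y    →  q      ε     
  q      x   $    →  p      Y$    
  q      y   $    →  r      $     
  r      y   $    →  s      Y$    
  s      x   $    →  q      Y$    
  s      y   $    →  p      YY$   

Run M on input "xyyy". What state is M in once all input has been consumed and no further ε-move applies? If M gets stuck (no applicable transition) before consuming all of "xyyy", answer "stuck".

s

(p, xyyy, $) ⊢ (p, yyy, YY$) ⊢ (q, yy, YYY$) ⊢ (q, yy, YY$) ⊢ (q, yy, Y$) ⊢ (q, yy, $) ⊢ (r, y, $) ⊢ (s, ε, Y$)
All input consumed; M is in state s.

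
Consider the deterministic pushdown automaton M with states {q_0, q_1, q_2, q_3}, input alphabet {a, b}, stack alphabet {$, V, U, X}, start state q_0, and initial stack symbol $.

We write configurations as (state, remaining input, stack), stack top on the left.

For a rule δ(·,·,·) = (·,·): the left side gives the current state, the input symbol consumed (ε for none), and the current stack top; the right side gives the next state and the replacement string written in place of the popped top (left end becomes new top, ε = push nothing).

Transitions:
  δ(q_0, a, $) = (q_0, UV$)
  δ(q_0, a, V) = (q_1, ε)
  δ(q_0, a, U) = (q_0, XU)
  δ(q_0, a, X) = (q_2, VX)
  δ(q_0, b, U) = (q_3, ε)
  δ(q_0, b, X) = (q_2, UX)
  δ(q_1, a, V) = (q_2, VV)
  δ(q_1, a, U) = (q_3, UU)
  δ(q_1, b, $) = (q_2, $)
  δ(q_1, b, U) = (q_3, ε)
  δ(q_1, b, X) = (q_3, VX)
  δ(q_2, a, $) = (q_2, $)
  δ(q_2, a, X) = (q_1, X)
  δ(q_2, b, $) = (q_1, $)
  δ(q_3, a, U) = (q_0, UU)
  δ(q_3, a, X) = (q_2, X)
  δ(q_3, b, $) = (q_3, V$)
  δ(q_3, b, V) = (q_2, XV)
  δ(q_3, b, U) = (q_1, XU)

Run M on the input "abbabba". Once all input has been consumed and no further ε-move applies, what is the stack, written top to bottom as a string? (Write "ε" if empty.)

(q_0, abbabba, $)
  read a, top $: go to q_0, push UV$ → (q_0, bbabba, UV$)
  read b, top U: go to q_3, push ε → (q_3, babba, V$)
  read b, top V: go to q_2, push XV → (q_2, abba, XV$)
  read a, top X: go to q_1, push X → (q_1, bba, XV$)
  read b, top X: go to q_3, push VX → (q_3, ba, VXV$)
  read b, top V: go to q_2, push XV → (q_2, a, XVXV$)
  read a, top X: go to q_1, push X → (q_1, ε, XVXV$)
All input consumed in state q_1 with stack XVXV$.

XVXV$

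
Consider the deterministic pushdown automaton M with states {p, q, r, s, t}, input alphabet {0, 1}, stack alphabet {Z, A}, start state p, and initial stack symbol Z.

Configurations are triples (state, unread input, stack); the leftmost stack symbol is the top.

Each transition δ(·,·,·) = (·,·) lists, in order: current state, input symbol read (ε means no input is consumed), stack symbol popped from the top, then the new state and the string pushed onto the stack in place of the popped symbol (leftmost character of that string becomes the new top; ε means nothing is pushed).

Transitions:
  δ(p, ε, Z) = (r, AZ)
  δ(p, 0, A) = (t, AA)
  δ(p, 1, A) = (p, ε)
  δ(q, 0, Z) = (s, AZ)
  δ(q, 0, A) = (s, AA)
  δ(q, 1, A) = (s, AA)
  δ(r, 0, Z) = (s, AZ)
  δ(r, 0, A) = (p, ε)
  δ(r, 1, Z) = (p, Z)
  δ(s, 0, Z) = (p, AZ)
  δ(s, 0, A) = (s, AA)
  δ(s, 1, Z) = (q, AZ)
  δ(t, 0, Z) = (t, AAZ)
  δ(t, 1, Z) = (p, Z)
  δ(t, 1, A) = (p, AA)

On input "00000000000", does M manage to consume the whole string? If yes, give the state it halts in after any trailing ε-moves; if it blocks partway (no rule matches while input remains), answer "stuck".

r

(p, 00000000000, Z)
  ε-move, top Z: go to r, push AZ → (r, 00000000000, AZ)
  read 0, top A: go to p, push ε → (p, 0000000000, Z)
  ε-move, top Z: go to r, push AZ → (r, 0000000000, AZ)
  read 0, top A: go to p, push ε → (p, 000000000, Z)
  ε-move, top Z: go to r, push AZ → (r, 000000000, AZ)
  read 0, top A: go to p, push ε → (p, 00000000, Z)
  ε-move, top Z: go to r, push AZ → (r, 00000000, AZ)
  read 0, top A: go to p, push ε → (p, 0000000, Z)
  ε-move, top Z: go to r, push AZ → (r, 0000000, AZ)
  read 0, top A: go to p, push ε → (p, 000000, Z)
  ε-move, top Z: go to r, push AZ → (r, 000000, AZ)
  read 0, top A: go to p, push ε → (p, 00000, Z)
  ε-move, top Z: go to r, push AZ → (r, 00000, AZ)
  read 0, top A: go to p, push ε → (p, 0000, Z)
  ε-move, top Z: go to r, push AZ → (r, 0000, AZ)
  read 0, top A: go to p, push ε → (p, 000, Z)
  ε-move, top Z: go to r, push AZ → (r, 000, AZ)
  read 0, top A: go to p, push ε → (p, 00, Z)
  ε-move, top Z: go to r, push AZ → (r, 00, AZ)
  read 0, top A: go to p, push ε → (p, 0, Z)
  ε-move, top Z: go to r, push AZ → (r, 0, AZ)
  read 0, top A: go to p, push ε → (p, ε, Z)
  ε-move, top Z: go to r, push AZ → (r, ε, AZ)
All input consumed; M is in state r.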